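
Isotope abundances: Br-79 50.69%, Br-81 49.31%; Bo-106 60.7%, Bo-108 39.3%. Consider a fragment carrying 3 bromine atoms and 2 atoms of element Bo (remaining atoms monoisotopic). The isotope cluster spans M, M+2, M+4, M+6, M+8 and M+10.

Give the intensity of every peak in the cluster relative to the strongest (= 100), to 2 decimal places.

14.21 : 59.87 : 100.00 : 82.70 : 33.85 : 5.48

Bromine pattern (n=3): 0.13024674 : 0.3801026 : 0.36975457 : 0.11989609
Element Bo pattern (n=2): 0.368449 : 0.477102 : 0.154449
Convolve the two distributions (both contribute in 2-u steps):
  M: 0.13024674×0.368449 = 0.047989
  M+2: 0.13024674×0.477102 + 0.3801026×0.368449 = 0.202189
  M+4: 0.13024674×0.154449 + 0.3801026×0.477102 + 0.36975457×0.368449 = 0.337700
  M+6: 0.3801026×0.154449 + 0.36975457×0.477102 + 0.11989609×0.368449 = 0.279293
  M+8: 0.36975457×0.154449 + 0.11989609×0.477102 = 0.114311
  M+10: 0.11989609×0.154449 = 0.018518
Scale to base peak (0.337700) = 100: 14.21 : 59.87 : 100.00 : 82.70 : 33.85 : 5.48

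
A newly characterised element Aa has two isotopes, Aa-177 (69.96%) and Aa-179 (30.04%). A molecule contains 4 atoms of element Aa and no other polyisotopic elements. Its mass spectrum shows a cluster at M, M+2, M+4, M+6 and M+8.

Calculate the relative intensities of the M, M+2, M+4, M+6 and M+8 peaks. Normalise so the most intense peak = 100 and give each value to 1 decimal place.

58.2 : 100.0 : 64.4 : 18.4 : 2.0

The 4 Aa atoms are independent, so intensities follow the terms of (0.6996 + 0.3004)^4.
P(M) = 0.6996^4 = 0.239552
P(M+2) = 4 × 0.6996^3 × 0.3004^1 = 0.411443
P(M+4) = 6 × 0.6996^2 × 0.3004^2 = 0.265003
P(M+6) = 4 × 0.6996^1 × 0.3004^3 = 0.075859
P(M+8) = 0.3004^4 = 0.008143
The M+2 peak is largest (0.411443); scaling to 100 gives 58.2 : 100.0 : 64.4 : 18.4 : 2.0.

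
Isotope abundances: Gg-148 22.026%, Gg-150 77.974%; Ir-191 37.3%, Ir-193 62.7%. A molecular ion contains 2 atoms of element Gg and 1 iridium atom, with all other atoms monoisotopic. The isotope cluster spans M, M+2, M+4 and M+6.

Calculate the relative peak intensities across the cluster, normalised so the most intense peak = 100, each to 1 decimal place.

4.1 : 35.9 : 100.0 : 86.2

Element Gg pattern (n=2): 0.04851447 : 0.34349106 : 0.60799447
Iridium pattern (n=1): 0.3730 : 0.6270
Convolve the two distributions (both contribute in 2-u steps):
  M: 0.04851447×0.3730 = 0.018096
  M+2: 0.04851447×0.6270 + 0.34349106×0.3730 = 0.158541
  M+4: 0.34349106×0.6270 + 0.60799447×0.3730 = 0.442151
  M+6: 0.60799447×0.6270 = 0.381213
Scale to base peak (0.442151) = 100: 4.1 : 35.9 : 100.0 : 86.2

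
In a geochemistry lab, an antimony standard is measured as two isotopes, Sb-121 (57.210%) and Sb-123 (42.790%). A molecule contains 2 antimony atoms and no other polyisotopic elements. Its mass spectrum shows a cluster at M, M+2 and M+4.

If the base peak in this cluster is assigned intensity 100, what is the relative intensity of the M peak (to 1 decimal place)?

Binomial terms of (0.57210 + 0.42790)^2: M 0.3273, M+2 0.4896, M+4 0.1831 → M+2 is the base peak.
P(M+2) = C(2,1) × 0.57210^1 × 0.42790^1 = 2 × 0.5721 × 0.4279 = 0.489603 (base)
P(M) = C(2,0) × 0.57210^2 × 0.42790^0 = 1 × 0.32729841 × 1.0000 = 0.327298
Relative intensity = 0.327298 / 0.489603 × 100 = 66.8

66.8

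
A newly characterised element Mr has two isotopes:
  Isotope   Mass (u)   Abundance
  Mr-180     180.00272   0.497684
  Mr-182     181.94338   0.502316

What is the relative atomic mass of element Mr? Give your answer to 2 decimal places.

Average mass = Σ (abundance × isotope mass) = 0.497684 × 180.00272 + 0.502316 × 181.94338
= 89.584474 + 91.393071 = 180.977545 u

180.98 u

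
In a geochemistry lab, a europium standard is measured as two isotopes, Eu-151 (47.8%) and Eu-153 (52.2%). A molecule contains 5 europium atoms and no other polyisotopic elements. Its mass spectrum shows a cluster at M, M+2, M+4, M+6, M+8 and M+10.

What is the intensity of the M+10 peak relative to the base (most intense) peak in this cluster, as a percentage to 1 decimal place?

11.9%

Binomial terms of (0.478 + 0.522)^5: M 0.0250, M+2 0.1363, M+4 0.2976, M+6 0.3250, M+8 0.1775, M+10 0.0388 → M+6 is the base peak.
P(M+6) = C(5,3) × 0.478^2 × 0.522^3 = 10 × 0.228484 × 0.14223665 = 0.324988 (base)
P(M+10) = C(5,5) × 0.478^0 × 0.522^5 = 1 × 1.0000 × 0.03875721 = 0.038757
Relative intensity = 0.038757 / 0.324988 × 100 = 11.9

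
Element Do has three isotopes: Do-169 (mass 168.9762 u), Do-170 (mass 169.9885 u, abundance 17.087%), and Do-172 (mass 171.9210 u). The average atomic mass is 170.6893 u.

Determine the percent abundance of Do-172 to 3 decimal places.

Let x and y be the fractions of Do-169 and Do-172. Then x + y = 1 − 0.17087 = 0.82913 and 168.9762x + 171.9210y = 170.6893 − 0.17087×169.9885 = 141.643365005.
Substituting: 168.9762x + 171.9210(0.82913 − x) = 141.643365005
(168.9762 − 171.9210)x = -0.901493725  ⇒  x = 0.30613, y = 0.52300
Do-169: 30.613%, Do-172: 52.300%.

52.300%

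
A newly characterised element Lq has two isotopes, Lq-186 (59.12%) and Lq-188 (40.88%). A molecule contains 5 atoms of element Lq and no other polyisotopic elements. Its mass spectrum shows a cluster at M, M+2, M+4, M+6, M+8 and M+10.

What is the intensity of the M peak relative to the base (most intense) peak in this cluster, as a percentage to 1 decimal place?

20.9%

Binomial terms of (0.5912 + 0.4088)^5: M 0.0722, M+2 0.2497, M+4 0.3453, M+6 0.2388, M+8 0.0826, M+10 0.0114 → M+4 is the base peak.
P(M+4) = C(5,2) × 0.5912^3 × 0.4088^2 = 10 × 0.20663471 × 0.16711744 = 0.345323 (base)
P(M) = C(5,0) × 0.5912^5 × 0.4088^0 = 1 × 0.07222244 × 1.0000 = 0.072222
Relative intensity = 0.072222 / 0.345323 × 100 = 20.9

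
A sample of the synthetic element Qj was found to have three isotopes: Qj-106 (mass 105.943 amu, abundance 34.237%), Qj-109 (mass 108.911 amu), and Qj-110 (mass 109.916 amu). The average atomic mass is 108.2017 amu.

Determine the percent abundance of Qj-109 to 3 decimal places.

35.230%

The remaining 65.763% is split between Qj-109 (fraction x) and Qj-110 (fraction 0.65763 − x).
Substituting: 108.911x + 109.916(0.65763 − x) = 71.92999509
(108.911 − 109.916)x = -0.35406399  ⇒  x = 0.35230, y = 0.30533
Qj-109: 35.230%, Qj-110: 30.533%.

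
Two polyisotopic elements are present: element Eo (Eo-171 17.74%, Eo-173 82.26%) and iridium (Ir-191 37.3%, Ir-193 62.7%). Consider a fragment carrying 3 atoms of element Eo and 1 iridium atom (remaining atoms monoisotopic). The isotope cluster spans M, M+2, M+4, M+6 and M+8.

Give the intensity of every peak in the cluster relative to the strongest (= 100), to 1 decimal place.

0.5 : 7.5 : 42.2 : 100.0 : 80.5

Element Eo pattern (n=3): 0.00558291 : 0.07766354 : 0.36012418 : 0.55662937
Iridium pattern (n=1): 0.3730 : 0.6270
Convolve the two distributions (both contribute in 2-u steps):
  M: 0.00558291×0.3730 = 0.002082
  M+2: 0.00558291×0.6270 + 0.07766354×0.3730 = 0.032469
  M+4: 0.07766354×0.6270 + 0.36012418×0.3730 = 0.183021
  M+6: 0.36012418×0.6270 + 0.55662937×0.3730 = 0.433421
  M+8: 0.55662937×0.6270 = 0.349007
Scale to base peak (0.433421) = 100: 0.5 : 7.5 : 42.2 : 100.0 : 80.5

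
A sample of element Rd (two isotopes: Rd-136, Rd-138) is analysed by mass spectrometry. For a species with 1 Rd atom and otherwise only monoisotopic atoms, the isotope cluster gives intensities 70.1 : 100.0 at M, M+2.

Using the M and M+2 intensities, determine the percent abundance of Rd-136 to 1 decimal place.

Let p = fractional abundance of Rd-136. I(M+2)/I(M) = [C(1,1)·p^0·(1−p)] / p^1 = 1·(1−p)/p = 100.0/70.1 = 1.4265
(1−p)/p = 1.4265/1 = 1.4265  ⇒  p = 1/(1 + 1.4265) = 0.4121
Rd-136: 41.2%, Rd-138: 58.8%.

41.2%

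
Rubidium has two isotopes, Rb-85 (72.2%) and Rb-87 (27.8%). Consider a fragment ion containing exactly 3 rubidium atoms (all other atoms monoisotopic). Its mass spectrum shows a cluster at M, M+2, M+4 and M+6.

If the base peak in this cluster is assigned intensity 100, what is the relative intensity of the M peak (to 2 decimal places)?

(0.722 + 0.278)^3 gives M 0.3764, M+2 0.4348, M+4 0.1674, M+6 0.0215; the largest is M+2.
P(M+2) = C(3,1) × 0.722^2 × 0.278^1 = 3 × 0.521284 × 0.2780 = 0.434751 (base)
P(M) = C(3,0) × 0.722^3 × 0.278^0 = 1 × 0.37636705 × 1.0000 = 0.376367
Relative intensity = 0.376367 / 0.434751 × 100 = 86.57

86.57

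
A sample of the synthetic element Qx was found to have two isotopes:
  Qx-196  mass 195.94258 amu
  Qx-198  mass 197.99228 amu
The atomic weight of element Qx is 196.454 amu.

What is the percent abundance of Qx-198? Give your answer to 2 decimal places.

24.95%

With x = fraction of Qx-196 (so Qx-198 is 1 − x):
195.94258·x + 197.99228·(1 − x) = 196.454
(195.94258 − 197.99228)·x = 196.454 − 197.99228
x = -1.53828 / -2.04970 = 0.75049 → 75.05% Qx-196, 24.95% Qx-198.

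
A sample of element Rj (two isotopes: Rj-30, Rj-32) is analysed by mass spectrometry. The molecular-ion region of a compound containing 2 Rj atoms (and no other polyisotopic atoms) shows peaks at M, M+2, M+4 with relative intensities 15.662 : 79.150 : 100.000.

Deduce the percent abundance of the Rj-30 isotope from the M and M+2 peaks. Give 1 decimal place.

If p is the fraction of Rj that is Rj-30, then I(M+2)/I(M) = [C(2,1)·p^1·(1−p)] / p^2 = 2·(1−p)/p = 79.150/15.662 = 5.0536
(1−p)/p = 5.0536/2 = 2.5268  ⇒  p = 1/(1 + 2.5268) = 0.2835
Rj-30: 28.4%, Rj-32: 71.6%.

28.4%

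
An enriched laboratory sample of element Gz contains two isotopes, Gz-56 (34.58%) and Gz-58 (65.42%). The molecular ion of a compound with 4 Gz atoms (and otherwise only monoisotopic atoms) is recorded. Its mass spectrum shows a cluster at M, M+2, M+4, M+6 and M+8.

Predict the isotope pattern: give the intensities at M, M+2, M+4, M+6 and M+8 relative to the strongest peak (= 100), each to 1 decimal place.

3.7 : 27.9 : 79.3 : 100.0 : 47.3

Each Gz atom is independently Gz-56 (p = 0.3458) or Gz-58 (q = 0.6542); the cluster is the binomial expansion (p + q)^4.
P(M) = 0.3458^4 = 0.014299
P(M+2) = 4 × 0.3458^3 × 0.6542^1 = 0.108205
P(M+4) = 6 × 0.3458^2 × 0.6542^2 = 0.307059
P(M+6) = 4 × 0.3458^1 × 0.6542^3 = 0.387272
P(M+8) = 0.6542^4 = 0.183165
The M+6 peak is largest (0.387272); scaling to 100 gives 3.7 : 27.9 : 79.3 : 100.0 : 47.3.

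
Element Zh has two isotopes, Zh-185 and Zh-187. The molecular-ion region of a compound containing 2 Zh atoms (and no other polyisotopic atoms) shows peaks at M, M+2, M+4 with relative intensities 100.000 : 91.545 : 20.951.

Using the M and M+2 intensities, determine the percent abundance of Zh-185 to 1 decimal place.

68.6%

Let p = fractional abundance of Zh-185. I(M+2)/I(M) = [C(2,1)·p^1·(1−p)] / p^2 = 2·(1−p)/p = 91.545/100.000 = 0.9154
(1−p)/p = 0.9154/2 = 0.4577  ⇒  p = 1/(1 + 0.4577) = 0.6860
Zh-185: 68.6%, Zh-187: 31.4%.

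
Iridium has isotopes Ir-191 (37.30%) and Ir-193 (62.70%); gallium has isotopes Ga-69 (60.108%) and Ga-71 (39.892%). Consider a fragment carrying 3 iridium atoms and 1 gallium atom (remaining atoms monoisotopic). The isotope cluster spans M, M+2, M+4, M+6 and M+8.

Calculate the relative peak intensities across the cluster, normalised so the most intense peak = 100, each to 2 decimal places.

8.46 : 48.26 : 100.00 : 87.75 : 26.66

Iridium pattern (n=3): 0.05189512 : 0.26170165 : 0.43991135 : 0.24649188
Gallium pattern (n=1): 0.60108 : 0.39892
Convolve the two distributions (both contribute in 2-u steps):
  M: 0.05189512×0.60108 = 0.031193
  M+2: 0.05189512×0.39892 + 0.26170165×0.60108 = 0.178006
  M+4: 0.26170165×0.39892 + 0.43991135×0.60108 = 0.368820
  M+6: 0.43991135×0.39892 + 0.24649188×0.60108 = 0.323651
  M+8: 0.24649188×0.39892 = 0.098331
Scale to base peak (0.368820) = 100: 8.46 : 48.26 : 100.00 : 87.75 : 26.66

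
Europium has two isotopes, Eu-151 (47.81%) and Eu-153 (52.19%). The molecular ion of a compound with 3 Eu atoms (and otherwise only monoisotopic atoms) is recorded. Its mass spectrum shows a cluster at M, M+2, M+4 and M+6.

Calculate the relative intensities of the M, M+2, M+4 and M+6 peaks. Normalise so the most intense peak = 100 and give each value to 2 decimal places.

27.97 : 91.61 : 100.00 : 36.39

Expanding (0.4781 + 0.5219)^3:
P(M) = 0.4781^3 = 0.109284
P(M+2) = 3 × 0.4781^2 × 0.5219^1 = 0.357887
P(M+4) = 3 × 0.4781^1 × 0.5219^2 = 0.390674
P(M+6) = 0.5219^3 = 0.142155
The M+4 peak is largest (0.390674); scaling to 100 gives 27.97 : 91.61 : 100.00 : 36.39.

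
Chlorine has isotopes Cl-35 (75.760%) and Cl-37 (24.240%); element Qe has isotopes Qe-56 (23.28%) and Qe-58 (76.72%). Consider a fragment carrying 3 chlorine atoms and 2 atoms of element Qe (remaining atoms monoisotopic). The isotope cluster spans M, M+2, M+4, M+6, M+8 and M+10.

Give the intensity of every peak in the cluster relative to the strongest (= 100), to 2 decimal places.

Chlorine pattern (n=3): 0.4348304 : 0.41738208 : 0.13354464 : 0.01424288
Element Qe pattern (n=2): 0.05419584 : 0.35720832 : 0.58859584
Convolve the two distributions (both contribute in 2-u steps):
  M: 0.4348304×0.05419584 = 0.023566
  M+2: 0.4348304×0.35720832 + 0.41738208×0.05419584 = 0.177945
  M+4: 0.4348304×0.58859584 + 0.41738208×0.35720832 + 0.13354464×0.05419584 = 0.412269
  M+6: 0.41738208×0.58859584 + 0.13354464×0.35720832 + 0.01424288×0.05419584 = 0.294145
  M+8: 0.13354464×0.58859584 + 0.01424288×0.35720832 = 0.083691
  M+10: 0.01424288×0.58859584 = 0.008383
Scale to base peak (0.412269) = 100: 5.72 : 43.16 : 100.00 : 71.35 : 20.30 : 2.03

5.72 : 43.16 : 100.00 : 71.35 : 20.30 : 2.03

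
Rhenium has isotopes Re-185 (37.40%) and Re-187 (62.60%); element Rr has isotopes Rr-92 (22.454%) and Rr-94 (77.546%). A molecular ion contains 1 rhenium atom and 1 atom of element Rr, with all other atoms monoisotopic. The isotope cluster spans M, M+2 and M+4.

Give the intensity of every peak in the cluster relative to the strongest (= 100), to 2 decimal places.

17.30 : 88.70 : 100.00

Rhenium pattern (n=1): 0.3740 : 0.6260
Element Rr pattern (n=1): 0.22454 : 0.77546
Convolve the two distributions (both contribute in 2-u steps):
  M: 0.3740×0.22454 = 0.083978
  M+2: 0.3740×0.77546 + 0.6260×0.22454 = 0.430584
  M+4: 0.6260×0.77546 = 0.485438
Scale to base peak (0.485438) = 100: 17.30 : 88.70 : 100.00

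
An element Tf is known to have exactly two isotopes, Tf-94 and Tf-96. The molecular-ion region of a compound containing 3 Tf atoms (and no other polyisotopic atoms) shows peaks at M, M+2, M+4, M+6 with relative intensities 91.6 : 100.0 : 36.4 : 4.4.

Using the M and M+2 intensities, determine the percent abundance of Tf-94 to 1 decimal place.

Let p = fractional abundance of Tf-94. I(M+2)/I(M) = [C(3,1)·p^2·(1−p)] / p^3 = 3·(1−p)/p = 100.0/91.6 = 1.0917
(1−p)/p = 1.0917/3 = 0.3639  ⇒  p = 1/(1 + 0.3639) = 0.7332
Tf-94: 73.3%, Tf-96: 26.7%.

73.3%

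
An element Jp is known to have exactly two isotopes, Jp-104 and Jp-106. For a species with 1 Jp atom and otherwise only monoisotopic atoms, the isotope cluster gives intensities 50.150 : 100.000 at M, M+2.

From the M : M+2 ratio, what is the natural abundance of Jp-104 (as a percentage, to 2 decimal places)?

33.40%

Let p = fractional abundance of Jp-104. I(M+2)/I(M) = [C(1,1)·p^0·(1−p)] / p^1 = 1·(1−p)/p = 100.000/50.150 = 1.9940
(1−p)/p = 1.9940/1 = 1.9940  ⇒  p = 1/(1 + 1.9940) = 0.3340
Jp-104: 33.40%, Jp-106: 66.60%.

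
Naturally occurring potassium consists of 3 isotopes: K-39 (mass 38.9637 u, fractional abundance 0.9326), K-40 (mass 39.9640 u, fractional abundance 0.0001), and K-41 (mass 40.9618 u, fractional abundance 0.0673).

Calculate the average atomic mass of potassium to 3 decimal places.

39.098 u

Weight each isotope mass by its fractional abundance: 0.9326 × 38.9637 + 0.0001 × 39.9640 + 0.0673 × 40.9618
= 36.33755 + 0.00400 + 2.75673 = 39.09828 u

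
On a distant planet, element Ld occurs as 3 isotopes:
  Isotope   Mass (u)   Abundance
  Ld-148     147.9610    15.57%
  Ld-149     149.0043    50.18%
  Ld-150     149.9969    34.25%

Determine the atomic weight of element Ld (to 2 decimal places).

The abundance-weighted mean is 0.1557 × 147.9610 + 0.5018 × 149.0043 + 0.3425 × 149.9969
= 23.03753 + 74.77036 + 51.37394 = 149.18183 u

149.18 u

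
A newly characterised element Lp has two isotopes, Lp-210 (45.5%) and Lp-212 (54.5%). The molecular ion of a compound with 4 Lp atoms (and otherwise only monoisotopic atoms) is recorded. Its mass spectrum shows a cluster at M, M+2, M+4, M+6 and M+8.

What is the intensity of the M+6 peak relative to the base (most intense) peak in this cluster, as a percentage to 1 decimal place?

79.9%

Term probabilities: M 0.0429, M+2 0.2053, M+4 0.3689, M+6 0.2946, M+8 0.0882. Base peak = M+4.
P(M+4) = C(4,2) × 0.455^2 × 0.545^2 = 6 × 0.207025 × 0.297025 = 0.368950 (base)
P(M+6) = C(4,3) × 0.455^1 × 0.545^3 = 4 × 0.4550 × 0.16187862 = 0.294619
Relative intensity = 0.294619 / 0.368950 × 100 = 79.9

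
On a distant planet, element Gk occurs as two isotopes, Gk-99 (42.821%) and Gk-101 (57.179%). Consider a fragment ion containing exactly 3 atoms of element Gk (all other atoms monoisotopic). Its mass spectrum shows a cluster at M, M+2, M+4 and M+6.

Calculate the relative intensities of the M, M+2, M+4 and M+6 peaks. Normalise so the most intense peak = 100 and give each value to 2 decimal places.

18.69 : 74.89 : 100.00 : 44.51

The 3 Gk atoms are independent, so intensities follow the terms of (0.42821 + 0.57179)^3.
P(M) = 0.42821^3 = 0.078518
P(M+2) = 3 × 0.42821^2 × 0.57179^1 = 0.314537
P(M+4) = 3 × 0.42821^1 × 0.57179^2 = 0.420002
P(M+6) = 0.57179^3 = 0.186943
The M+4 peak is largest (0.420002); scaling to 100 gives 18.69 : 74.89 : 100.00 : 44.51.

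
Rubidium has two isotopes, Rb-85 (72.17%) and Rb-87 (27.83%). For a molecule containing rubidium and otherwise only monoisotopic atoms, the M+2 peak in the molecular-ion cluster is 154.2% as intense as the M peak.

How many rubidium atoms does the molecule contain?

For n independent Rb atoms, I(M+2)/I(M) = n · (abundance Rb-87) / (abundance Rb-85) = n · 0.2783/0.7217.
n = 1.542 × 0.7217/0.2783 = 4.00 ≈ 4

4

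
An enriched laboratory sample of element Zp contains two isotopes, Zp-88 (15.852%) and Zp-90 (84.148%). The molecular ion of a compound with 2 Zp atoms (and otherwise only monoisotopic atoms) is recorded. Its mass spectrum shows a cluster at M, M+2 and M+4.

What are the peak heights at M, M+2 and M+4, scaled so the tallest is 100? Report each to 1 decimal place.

Each Zp atom is independently Zp-88 (p = 0.15852) or Zp-90 (q = 0.84148); the cluster is the binomial expansion (p + q)^2.
P(M) = 0.15852^2 = 0.025129
P(M+2) = 2 × 0.15852^1 × 0.84148^1 = 0.266783
P(M+4) = 0.84148^2 = 0.708089
The M+4 peak is largest (0.708089); scaling to 100 gives 3.5 : 37.7 : 100.0.

3.5 : 37.7 : 100.0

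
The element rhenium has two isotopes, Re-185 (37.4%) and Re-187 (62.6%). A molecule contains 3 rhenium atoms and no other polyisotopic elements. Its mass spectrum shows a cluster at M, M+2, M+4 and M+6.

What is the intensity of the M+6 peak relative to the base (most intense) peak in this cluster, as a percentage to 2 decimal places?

Binomial terms of (0.374 + 0.626)^3: M 0.0523, M+2 0.2627, M+4 0.4397, M+6 0.2453 → M+4 is the base peak.
P(M+4) = C(3,2) × 0.374^1 × 0.626^2 = 3 × 0.3740 × 0.391876 = 0.439685 (base)
P(M+6) = C(3,3) × 0.374^0 × 0.626^3 = 1 × 1.0000 × 0.24531438 = 0.245314
Relative intensity = 0.245314 / 0.439685 × 100 = 55.79

55.79%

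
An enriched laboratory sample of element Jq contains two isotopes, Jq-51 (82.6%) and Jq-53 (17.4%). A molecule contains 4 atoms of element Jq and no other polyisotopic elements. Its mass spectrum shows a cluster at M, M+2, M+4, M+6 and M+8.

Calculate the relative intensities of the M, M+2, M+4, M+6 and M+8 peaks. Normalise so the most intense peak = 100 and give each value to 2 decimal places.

100.00 : 84.26 : 26.63 : 3.74 : 0.20

The 4 Jq atoms are independent, so intensities follow the terms of (0.826 + 0.174)^4.
P(M) = 0.826^4 = 0.465501
P(M+2) = 4 × 0.826^3 × 0.174^1 = 0.392238
P(M+4) = 6 × 0.826^2 × 0.174^2 = 0.123940
P(M+6) = 4 × 0.826^1 × 0.174^3 = 0.017406
P(M+8) = 0.174^4 = 0.000917
The M peak is largest (0.465501); scaling to 100 gives 100.00 : 84.26 : 26.63 : 3.74 : 0.20.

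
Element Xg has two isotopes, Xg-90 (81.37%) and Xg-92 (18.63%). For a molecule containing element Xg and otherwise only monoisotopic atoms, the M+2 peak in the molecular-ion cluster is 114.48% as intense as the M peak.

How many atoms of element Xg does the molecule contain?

The M+2/M ratio from n Xg atoms is n · q/p = n · 0.1863/0.8137.
n = 1.1448 × 0.8137/0.1863 = 5.00 ≈ 5

5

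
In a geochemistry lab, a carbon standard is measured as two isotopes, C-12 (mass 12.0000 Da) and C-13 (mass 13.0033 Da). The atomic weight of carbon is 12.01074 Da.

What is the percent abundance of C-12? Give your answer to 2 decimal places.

98.93%

Writing the weighted mean with unknown fraction x of C-12:
12.0000·x + 13.0033·(1 − x) = 12.01074
(12.0000 − 13.0033)·x = 12.01074 − 13.0033
x = -0.99256 / -1.0033 = 0.98930 → 98.93% C-12, 1.07% C-13.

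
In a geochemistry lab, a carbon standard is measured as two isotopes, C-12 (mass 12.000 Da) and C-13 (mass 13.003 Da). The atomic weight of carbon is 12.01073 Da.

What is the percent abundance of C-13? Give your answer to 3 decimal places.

1.070%

Let x be the fractional abundance of C-12; then C-13 has abundance 1 − x.
12.000·x + 13.003·(1 − x) = 12.01073
(12.000 − 13.003)·x = 12.01073 − 13.003
x = -0.99227 / -1.003 = 0.98930 → 98.930% C-12, 1.070% C-13.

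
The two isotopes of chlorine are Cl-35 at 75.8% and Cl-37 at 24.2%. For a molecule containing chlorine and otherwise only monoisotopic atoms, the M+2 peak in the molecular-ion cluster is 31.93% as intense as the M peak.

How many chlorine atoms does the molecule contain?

1

With n Cl atoms, P(M+2)/P(M) = C(n,1)·p^(n−1)q / p^n = n·q/p = n · 0.242/0.758.
n = 0.3193 × 0.758/0.242 = 1.00 ≈ 1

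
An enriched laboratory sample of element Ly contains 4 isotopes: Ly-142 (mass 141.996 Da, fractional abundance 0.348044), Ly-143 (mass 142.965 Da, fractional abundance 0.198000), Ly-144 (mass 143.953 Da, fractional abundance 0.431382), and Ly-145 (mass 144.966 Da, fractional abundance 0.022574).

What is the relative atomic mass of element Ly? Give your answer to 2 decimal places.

143.10 Da

Ar = Σ fᵢ·mᵢ = 0.348044 × 141.996 + 0.198000 × 142.965 + 0.431382 × 143.953 + 0.022574 × 144.966
= 49.4209 + 28.3071 + 62.0987 + 3.2725 = 143.0992 Da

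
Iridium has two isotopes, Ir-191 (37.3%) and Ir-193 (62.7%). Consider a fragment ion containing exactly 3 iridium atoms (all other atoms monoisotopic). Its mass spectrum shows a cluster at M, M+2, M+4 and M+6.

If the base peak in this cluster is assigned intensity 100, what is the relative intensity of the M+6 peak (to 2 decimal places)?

Term probabilities: M 0.0519, M+2 0.2617, M+4 0.4399, M+6 0.2465. Base peak = M+4.
P(M+4) = C(3,2) × 0.373^1 × 0.627^2 = 3 × 0.3730 × 0.393129 = 0.439911 (base)
P(M+6) = C(3,3) × 0.373^0 × 0.627^3 = 1 × 1.0000 × 0.24649188 = 0.246492
Relative intensity = 0.246492 / 0.439911 × 100 = 56.03

56.03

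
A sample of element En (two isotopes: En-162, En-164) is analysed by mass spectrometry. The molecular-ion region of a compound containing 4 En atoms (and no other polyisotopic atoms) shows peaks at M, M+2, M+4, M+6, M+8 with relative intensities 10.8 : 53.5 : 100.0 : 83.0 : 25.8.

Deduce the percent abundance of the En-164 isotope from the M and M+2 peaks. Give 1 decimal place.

Write p for the En-162 fraction. I(M+2)/I(M) = [C(4,1)·p^3·(1−p)] / p^4 = 4·(1−p)/p = 53.5/10.8 = 4.9537
(1−p)/p = 4.9537/4 = 1.2384  ⇒  p = 1/(1 + 1.2384) = 0.4467
En-162: 44.7%, En-164: 55.3%.

55.3%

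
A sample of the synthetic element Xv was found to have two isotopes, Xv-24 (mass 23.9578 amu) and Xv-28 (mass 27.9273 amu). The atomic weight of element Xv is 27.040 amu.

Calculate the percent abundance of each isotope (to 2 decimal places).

Xv-24: 22.35%, Xv-28: 77.65%

With x = fraction of Xv-24 (so Xv-28 is 1 − x):
23.9578·x + 27.9273·(1 − x) = 27.040
(23.9578 − 27.9273)·x = 27.040 − 27.9273
x = -0.8873 / -3.9695 = 0.22353 → 22.35% Xv-24, 77.65% Xv-28.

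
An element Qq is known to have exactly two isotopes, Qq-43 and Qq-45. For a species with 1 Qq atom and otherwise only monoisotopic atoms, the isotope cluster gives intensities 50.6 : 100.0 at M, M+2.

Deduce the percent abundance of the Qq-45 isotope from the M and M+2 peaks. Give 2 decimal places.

Let p = fractional abundance of Qq-43. I(M+2)/I(M) = [C(1,1)·p^0·(1−p)] / p^1 = 1·(1−p)/p = 100.0/50.6 = 1.9763
(1−p)/p = 1.9763/1 = 1.9763  ⇒  p = 1/(1 + 1.9763) = 0.3360
Qq-43: 33.60%, Qq-45: 66.40%.

66.40%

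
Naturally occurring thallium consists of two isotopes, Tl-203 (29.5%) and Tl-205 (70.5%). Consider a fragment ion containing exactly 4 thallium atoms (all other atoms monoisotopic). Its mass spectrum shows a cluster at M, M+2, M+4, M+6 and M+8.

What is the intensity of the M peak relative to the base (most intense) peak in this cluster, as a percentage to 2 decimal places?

Binomial terms of (0.295 + 0.705)^4: M 0.0076, M+2 0.0724, M+4 0.2595, M+6 0.4135, M+8 0.2470 → M+6 is the base peak.
P(M+6) = C(4,3) × 0.295^1 × 0.705^3 = 4 × 0.2950 × 0.35040263 = 0.413475 (base)
P(M) = C(4,0) × 0.295^4 × 0.705^0 = 1 × 0.00757335 × 1.0000 = 0.007573
Relative intensity = 0.007573 / 0.413475 × 100 = 1.83

1.83%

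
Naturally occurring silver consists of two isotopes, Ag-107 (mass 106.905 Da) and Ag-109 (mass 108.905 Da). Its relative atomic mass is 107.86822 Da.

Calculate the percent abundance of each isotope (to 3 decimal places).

Let x be the fractional abundance of Ag-107; then Ag-109 has abundance 1 − x.
106.905·x + 108.905·(1 − x) = 107.86822
(106.905 − 108.905)·x = 107.86822 − 108.905
x = -1.03678 / -2.000 = 0.51839 → 51.839% Ag-107, 48.161% Ag-109.

Ag-107: 51.839%, Ag-109: 48.161%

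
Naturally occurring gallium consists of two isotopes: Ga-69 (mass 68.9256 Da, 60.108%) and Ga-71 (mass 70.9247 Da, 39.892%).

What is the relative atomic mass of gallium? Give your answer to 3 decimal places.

69.723 Da

The abundance-weighted mean is 0.60108 × 68.9256 + 0.39892 × 70.9247
= 41.42980 + 28.29328 = 69.72308 Da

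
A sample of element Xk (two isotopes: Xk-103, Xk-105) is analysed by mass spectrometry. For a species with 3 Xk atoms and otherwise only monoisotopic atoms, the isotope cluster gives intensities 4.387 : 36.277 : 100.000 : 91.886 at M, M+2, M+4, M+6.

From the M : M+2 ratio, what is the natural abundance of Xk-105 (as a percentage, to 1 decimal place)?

73.4%

Write p for the Xk-103 fraction. I(M+2)/I(M) = [C(3,1)·p^2·(1−p)] / p^3 = 3·(1−p)/p = 36.277/4.387 = 8.2692
(1−p)/p = 8.2692/3 = 2.7564  ⇒  p = 1/(1 + 2.7564) = 0.2662
Xk-103: 26.6%, Xk-105: 73.4%.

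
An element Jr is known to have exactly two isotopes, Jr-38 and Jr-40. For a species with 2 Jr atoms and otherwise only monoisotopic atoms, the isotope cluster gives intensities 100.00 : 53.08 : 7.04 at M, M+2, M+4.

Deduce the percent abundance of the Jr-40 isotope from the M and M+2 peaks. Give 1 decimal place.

Let p = fractional abundance of Jr-38. I(M+2)/I(M) = [C(2,1)·p^1·(1−p)] / p^2 = 2·(1−p)/p = 53.08/100.00 = 0.5308
(1−p)/p = 0.5308/2 = 0.2654  ⇒  p = 1/(1 + 0.2654) = 0.7903
Jr-38: 79.0%, Jr-40: 21.0%.

21.0%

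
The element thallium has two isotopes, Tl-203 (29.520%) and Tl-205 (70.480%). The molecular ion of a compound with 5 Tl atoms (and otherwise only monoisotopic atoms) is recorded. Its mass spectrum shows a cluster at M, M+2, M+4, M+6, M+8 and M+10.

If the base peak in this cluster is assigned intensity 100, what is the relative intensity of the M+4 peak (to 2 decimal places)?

Term probabilities: M 0.0022, M+2 0.0268, M+4 0.1278, M+6 0.3051, M+8 0.3642, M+10 0.1739. Base peak = M+8.
P(M+8) = C(5,4) × 0.29520^1 × 0.70480^4 = 5 × 0.2952 × 0.24675365 = 0.364208 (base)
P(M+4) = C(5,2) × 0.29520^3 × 0.70480^2 = 10 × 0.02572463 × 0.49674304 = 0.127785
Relative intensity = 0.127785 / 0.364208 × 100 = 35.09

35.09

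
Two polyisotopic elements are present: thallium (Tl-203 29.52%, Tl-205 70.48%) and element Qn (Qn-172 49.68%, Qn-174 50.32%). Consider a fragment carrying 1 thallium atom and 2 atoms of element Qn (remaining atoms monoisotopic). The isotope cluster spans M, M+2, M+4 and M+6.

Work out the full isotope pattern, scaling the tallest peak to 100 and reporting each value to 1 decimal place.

17.1 : 75.3 : 100.0 : 41.8

Thallium pattern (n=1): 0.2952 : 0.7048
Element Qn pattern (n=2): 0.24681024 : 0.49997952 : 0.25321024
Convolve the two distributions (both contribute in 2-u steps):
  M: 0.2952×0.24681024 = 0.072858
  M+2: 0.2952×0.49997952 + 0.7048×0.24681024 = 0.321546
  M+4: 0.2952×0.25321024 + 0.7048×0.49997952 = 0.427133
  M+6: 0.7048×0.25321024 = 0.178463
Scale to base peak (0.427133) = 100: 17.1 : 75.3 : 100.0 : 41.8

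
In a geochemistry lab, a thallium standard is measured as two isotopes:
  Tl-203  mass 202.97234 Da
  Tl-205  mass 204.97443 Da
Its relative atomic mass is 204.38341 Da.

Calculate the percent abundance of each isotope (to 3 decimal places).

Tl-203: 29.520%, Tl-205: 70.480%

Writing the weighted mean with unknown fraction x of Tl-203:
202.97234·x + 204.97443·(1 − x) = 204.38341
(202.97234 − 204.97443)·x = 204.38341 − 204.97443
x = -0.59102 / -2.00209 = 0.29520 → 29.520% Tl-203, 70.480% Tl-205.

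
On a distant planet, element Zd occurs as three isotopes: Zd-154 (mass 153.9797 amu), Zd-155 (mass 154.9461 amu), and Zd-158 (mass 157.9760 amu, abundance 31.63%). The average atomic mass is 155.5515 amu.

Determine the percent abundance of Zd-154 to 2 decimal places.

36.52%

Let x and y be the fractions of Zd-154 and Zd-155. Then x + y = 1 − 0.3163 = 0.6837 and 153.9797x + 154.9461y = 155.5515 − 0.3163×157.9760 = 105.5836912.
Substituting: 153.9797x + 154.9461(0.6837 − x) = 105.5836912
(153.9797 − 154.9461)x = -0.35295737  ⇒  x = 0.36523, y = 0.31847
Zd-154: 36.52%, Zd-155: 31.85%.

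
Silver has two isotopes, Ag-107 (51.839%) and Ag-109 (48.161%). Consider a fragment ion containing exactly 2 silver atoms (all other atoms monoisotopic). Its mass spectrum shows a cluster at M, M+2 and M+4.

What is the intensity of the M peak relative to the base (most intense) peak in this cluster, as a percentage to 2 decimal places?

(0.51839 + 0.48161)^2 gives M 0.2687, M+2 0.4993, M+4 0.2319; the largest is M+2.
P(M+2) = C(2,1) × 0.51839^1 × 0.48161^1 = 2 × 0.51839 × 0.48161 = 0.499324 (base)
P(M) = C(2,0) × 0.51839^2 × 0.48161^0 = 1 × 0.26872819 × 1.0000 = 0.268728
Relative intensity = 0.268728 / 0.499324 × 100 = 53.82

53.82%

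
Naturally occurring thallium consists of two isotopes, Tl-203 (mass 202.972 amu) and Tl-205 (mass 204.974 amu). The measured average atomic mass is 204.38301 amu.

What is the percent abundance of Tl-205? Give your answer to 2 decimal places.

70.48%

With x = fraction of Tl-203 (so Tl-205 is 1 − x):
202.972·x + 204.974·(1 − x) = 204.38301
(202.972 − 204.974)·x = 204.38301 − 204.974
x = -0.59099 / -2.002 = 0.29520 → 29.52% Tl-203, 70.48% Tl-205.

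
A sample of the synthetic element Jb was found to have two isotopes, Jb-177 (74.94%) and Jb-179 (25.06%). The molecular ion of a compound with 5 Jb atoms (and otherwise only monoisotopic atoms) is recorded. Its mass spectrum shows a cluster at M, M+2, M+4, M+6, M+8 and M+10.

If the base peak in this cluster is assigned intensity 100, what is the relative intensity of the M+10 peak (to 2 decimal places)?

Binomial terms of (0.7494 + 0.2506)^5: M 0.2364, M+2 0.3952, M+4 0.2643, M+6 0.0884, M+8 0.0148, M+10 0.0010 → M+2 is the base peak.
P(M+2) = C(5,1) × 0.7494^4 × 0.2506^1 = 5 × 0.31539496 × 0.2506 = 0.395190 (base)
P(M+10) = C(5,5) × 0.7494^0 × 0.2506^5 = 1 × 1.0000 × 0.00098834 = 0.000988
Relative intensity = 0.000988 / 0.395190 × 100 = 0.25

0.25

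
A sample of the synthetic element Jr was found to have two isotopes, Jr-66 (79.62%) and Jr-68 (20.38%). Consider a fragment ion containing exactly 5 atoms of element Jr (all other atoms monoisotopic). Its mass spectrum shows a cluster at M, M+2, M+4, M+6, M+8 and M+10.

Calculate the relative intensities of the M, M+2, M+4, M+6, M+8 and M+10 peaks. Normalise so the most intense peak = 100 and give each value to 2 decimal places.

78.14 : 100.00 : 51.19 : 13.10 : 1.68 : 0.09

Each Jr atom is independently Jr-66 (p = 0.7962) or Jr-68 (q = 0.2038); the cluster is the binomial expansion (p + q)^5.
P(M) = 0.7962^5 = 0.319971
P(M+2) = 5 × 0.7962^4 × 0.2038^1 = 0.409508
P(M+4) = 10 × 0.7962^3 × 0.2038^2 = 0.209640
P(M+6) = 10 × 0.7962^2 × 0.2038^3 = 0.053661
P(M+8) = 5 × 0.7962^1 × 0.2038^4 = 0.006868
P(M+10) = 0.2038^5 = 0.000352
The M+2 peak is largest (0.409508); scaling to 100 gives 78.14 : 100.00 : 51.19 : 13.10 : 1.68 : 0.09.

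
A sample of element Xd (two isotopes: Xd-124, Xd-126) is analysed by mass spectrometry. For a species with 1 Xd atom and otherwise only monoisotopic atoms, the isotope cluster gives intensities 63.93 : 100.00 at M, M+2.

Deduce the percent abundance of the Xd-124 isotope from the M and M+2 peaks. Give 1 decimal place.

39.0%

Write p for the Xd-124 fraction. I(M+2)/I(M) = [C(1,1)·p^0·(1−p)] / p^1 = 1·(1−p)/p = 100.00/63.93 = 1.5642
(1−p)/p = 1.5642/1 = 1.5642  ⇒  p = 1/(1 + 1.5642) = 0.3900
Xd-124: 39.0%, Xd-126: 61.0%.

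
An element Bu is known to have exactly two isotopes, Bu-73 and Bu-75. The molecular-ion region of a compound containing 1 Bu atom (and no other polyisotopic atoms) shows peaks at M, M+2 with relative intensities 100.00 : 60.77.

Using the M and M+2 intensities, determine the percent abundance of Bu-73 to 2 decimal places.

Write p for the Bu-73 fraction. I(M+2)/I(M) = [C(1,1)·p^0·(1−p)] / p^1 = 1·(1−p)/p = 60.77/100.00 = 0.6077
(1−p)/p = 0.6077/1 = 0.6077  ⇒  p = 1/(1 + 0.6077) = 0.6220
Bu-73: 62.20%, Bu-75: 37.80%.

62.20%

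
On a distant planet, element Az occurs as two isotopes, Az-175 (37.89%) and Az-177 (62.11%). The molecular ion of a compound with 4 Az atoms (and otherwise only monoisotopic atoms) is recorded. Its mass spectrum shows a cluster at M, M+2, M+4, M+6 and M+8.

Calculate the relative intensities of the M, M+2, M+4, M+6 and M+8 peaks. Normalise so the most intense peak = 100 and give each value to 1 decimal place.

Each Az atom is independently Az-175 (p = 0.3789) or Az-177 (q = 0.6211); the cluster is the binomial expansion (p + q)^4.
P(M) = 0.3789^4 = 0.020611
P(M+2) = 4 × 0.3789^3 × 0.6211^1 = 0.135144
P(M+4) = 6 × 0.3789^2 × 0.6211^2 = 0.332295
P(M+6) = 4 × 0.3789^1 × 0.6211^3 = 0.363136
P(M+8) = 0.6211^4 = 0.148815
The M+6 peak is largest (0.363136); scaling to 100 gives 5.7 : 37.2 : 91.5 : 100.0 : 41.0.

5.7 : 37.2 : 91.5 : 100.0 : 41.0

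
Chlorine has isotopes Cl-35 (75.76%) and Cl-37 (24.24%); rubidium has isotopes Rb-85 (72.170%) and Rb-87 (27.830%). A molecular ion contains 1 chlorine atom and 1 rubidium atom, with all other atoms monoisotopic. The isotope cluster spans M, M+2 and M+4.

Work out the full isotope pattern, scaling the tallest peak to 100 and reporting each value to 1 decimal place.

100.0 : 70.6 : 12.3

Chlorine pattern (n=1): 0.7576 : 0.2424
Rubidium pattern (n=1): 0.7217 : 0.2783
Convolve the two distributions (both contribute in 2-u steps):
  M: 0.7576×0.7217 = 0.546760
  M+2: 0.7576×0.2783 + 0.2424×0.7217 = 0.385780
  M+4: 0.2424×0.2783 = 0.067460
Scale to base peak (0.546760) = 100: 100.0 : 70.6 : 12.3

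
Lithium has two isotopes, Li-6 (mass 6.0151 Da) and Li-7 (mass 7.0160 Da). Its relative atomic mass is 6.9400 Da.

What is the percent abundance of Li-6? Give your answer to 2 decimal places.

7.59%

Writing the weighted mean with unknown fraction x of Li-6:
6.0151·x + 7.0160·(1 − x) = 6.9400
(6.0151 − 7.0160)·x = 6.9400 − 7.0160
x = -0.0760 / -1.0009 = 0.07593 → 7.59% Li-6, 92.41% Li-7.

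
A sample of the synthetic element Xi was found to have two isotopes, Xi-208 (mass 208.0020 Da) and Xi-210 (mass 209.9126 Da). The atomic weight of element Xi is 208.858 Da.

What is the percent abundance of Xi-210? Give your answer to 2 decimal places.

Writing the weighted mean with unknown fraction x of Xi-208:
208.0020·x + 209.9126·(1 − x) = 208.858
(208.0020 − 209.9126)·x = 208.858 − 209.9126
x = -1.0546 / -1.9106 = 0.55197 → 55.20% Xi-208, 44.80% Xi-210.

44.80%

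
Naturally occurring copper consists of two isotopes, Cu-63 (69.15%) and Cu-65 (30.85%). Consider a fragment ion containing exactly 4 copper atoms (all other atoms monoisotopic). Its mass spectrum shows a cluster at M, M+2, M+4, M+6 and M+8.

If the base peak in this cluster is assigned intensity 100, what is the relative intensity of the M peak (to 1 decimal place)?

Binomial terms of (0.6915 + 0.3085)^4: M 0.2286, M+2 0.4080, M+4 0.2731, M+6 0.0812, M+8 0.0091 → M+2 is the base peak.
P(M+2) = C(4,1) × 0.6915^3 × 0.3085^1 = 4 × 0.33065611 × 0.3085 = 0.408030 (base)
P(M) = C(4,0) × 0.6915^4 × 0.3085^0 = 1 × 0.2286487 × 1.0000 = 0.228649
Relative intensity = 0.228649 / 0.408030 × 100 = 56.0

56.0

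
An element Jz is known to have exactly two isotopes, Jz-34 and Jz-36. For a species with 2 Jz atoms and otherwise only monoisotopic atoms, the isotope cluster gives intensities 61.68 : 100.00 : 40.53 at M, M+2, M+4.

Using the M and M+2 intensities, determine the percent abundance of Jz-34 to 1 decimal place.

55.2%

Let p = fractional abundance of Jz-34. I(M+2)/I(M) = [C(2,1)·p^1·(1−p)] / p^2 = 2·(1−p)/p = 100.00/61.68 = 1.6213
(1−p)/p = 1.6213/2 = 0.8106  ⇒  p = 1/(1 + 0.8106) = 0.5523
Jz-34: 55.2%, Jz-36: 44.8%.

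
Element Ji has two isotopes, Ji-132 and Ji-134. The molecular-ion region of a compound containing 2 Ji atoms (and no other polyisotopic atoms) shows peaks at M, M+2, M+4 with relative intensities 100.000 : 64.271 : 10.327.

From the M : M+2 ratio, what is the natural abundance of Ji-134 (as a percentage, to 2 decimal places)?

24.32%

Write p for the Ji-132 fraction. I(M+2)/I(M) = [C(2,1)·p^1·(1−p)] / p^2 = 2·(1−p)/p = 64.271/100.000 = 0.6427
(1−p)/p = 0.6427/2 = 0.3214  ⇒  p = 1/(1 + 0.3214) = 0.7568
Ji-132: 75.68%, Ji-134: 24.32%.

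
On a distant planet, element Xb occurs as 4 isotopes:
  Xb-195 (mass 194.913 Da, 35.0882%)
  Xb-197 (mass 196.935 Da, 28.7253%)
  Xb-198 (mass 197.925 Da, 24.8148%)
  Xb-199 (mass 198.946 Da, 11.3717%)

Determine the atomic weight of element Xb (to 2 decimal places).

196.70 Da

Ar = Σ fᵢ·mᵢ = 0.350882 × 194.913 + 0.287253 × 196.935 + 0.248148 × 197.925 + 0.113717 × 198.946
= 68.3915 + 56.5702 + 49.1147 + 22.6235 = 196.6999 Da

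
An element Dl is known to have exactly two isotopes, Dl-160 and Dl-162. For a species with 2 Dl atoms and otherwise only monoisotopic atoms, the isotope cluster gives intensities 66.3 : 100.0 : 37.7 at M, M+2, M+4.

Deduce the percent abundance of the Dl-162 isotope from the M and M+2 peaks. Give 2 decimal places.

42.99%

Write p for the Dl-160 fraction. I(M+2)/I(M) = [C(2,1)·p^1·(1−p)] / p^2 = 2·(1−p)/p = 100.0/66.3 = 1.5083
(1−p)/p = 1.5083/2 = 0.7541  ⇒  p = 1/(1 + 0.7541) = 0.5701
Dl-160: 57.01%, Dl-162: 42.99%.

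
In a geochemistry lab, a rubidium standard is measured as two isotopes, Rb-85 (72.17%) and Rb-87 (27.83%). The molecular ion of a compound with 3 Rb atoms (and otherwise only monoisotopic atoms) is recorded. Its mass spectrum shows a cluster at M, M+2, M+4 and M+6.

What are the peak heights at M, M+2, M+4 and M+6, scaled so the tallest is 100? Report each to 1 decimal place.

Expanding (0.7217 + 0.2783)^3:
P(M) = 0.7217^3 = 0.375898
P(M+2) = 3 × 0.7217^2 × 0.2783^1 = 0.434858
P(M+4) = 3 × 0.7217^1 × 0.2783^2 = 0.167689
P(M+6) = 0.2783^3 = 0.021555
The M+2 peak is largest (0.434858); scaling to 100 gives 86.4 : 100.0 : 38.6 : 5.0.

86.4 : 100.0 : 38.6 : 5.0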